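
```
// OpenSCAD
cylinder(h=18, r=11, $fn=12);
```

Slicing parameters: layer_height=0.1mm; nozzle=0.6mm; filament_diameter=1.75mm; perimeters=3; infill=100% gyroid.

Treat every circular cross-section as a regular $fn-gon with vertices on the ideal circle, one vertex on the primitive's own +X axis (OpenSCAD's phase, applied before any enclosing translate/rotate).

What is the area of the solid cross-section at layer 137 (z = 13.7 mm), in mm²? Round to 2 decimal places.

At z = 13.7 mm: the r=11 cylinder contributes a regular 12-gon of circumradius 11 (area = (12/2)·11.000²·sin(360°/12) = 363.00 mm²). Overall, the cross-section is a single solid region. Net area = 363.00 mm².

363.00 mm²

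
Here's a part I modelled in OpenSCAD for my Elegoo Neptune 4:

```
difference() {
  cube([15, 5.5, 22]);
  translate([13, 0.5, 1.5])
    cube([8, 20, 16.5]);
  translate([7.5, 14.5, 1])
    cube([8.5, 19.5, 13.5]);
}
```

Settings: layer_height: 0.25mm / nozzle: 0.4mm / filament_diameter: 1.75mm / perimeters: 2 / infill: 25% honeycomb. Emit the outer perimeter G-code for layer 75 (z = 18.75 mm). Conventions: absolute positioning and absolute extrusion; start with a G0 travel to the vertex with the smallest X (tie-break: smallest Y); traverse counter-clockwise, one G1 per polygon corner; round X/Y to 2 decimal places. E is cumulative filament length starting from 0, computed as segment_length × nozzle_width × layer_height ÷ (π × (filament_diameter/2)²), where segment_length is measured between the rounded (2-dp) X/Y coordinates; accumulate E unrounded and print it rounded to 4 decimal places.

At z = 18.75 mm: the 15×5.5 cube contributes its full rectangle; the cube at (13, 0.5) does not reach this height (z outside [1.5, 18]); the cube at (7.5, 14.5) is absent (z outside [1, 14.5]); Taking the first minus the rest: none of the subtracted shapes is present at this height, so the 15×5.5 cube is unchanged — 1 connected region. The outline is a single polygon with 4 vertices. Extrusion per mm of travel: 0.4 × 0.25 / (π × 0.875²) = 0.041575. Accumulating E over each segment gives final E = 1.7046.

G0 X0.00 Y0.00 Z18.75
G1 X15.00 Y0.00 E0.6236
G1 X15.00 Y5.50 E0.8523
G1 X0.00 Y5.50 E1.4759
G1 X0.00 Y0.00 E1.7046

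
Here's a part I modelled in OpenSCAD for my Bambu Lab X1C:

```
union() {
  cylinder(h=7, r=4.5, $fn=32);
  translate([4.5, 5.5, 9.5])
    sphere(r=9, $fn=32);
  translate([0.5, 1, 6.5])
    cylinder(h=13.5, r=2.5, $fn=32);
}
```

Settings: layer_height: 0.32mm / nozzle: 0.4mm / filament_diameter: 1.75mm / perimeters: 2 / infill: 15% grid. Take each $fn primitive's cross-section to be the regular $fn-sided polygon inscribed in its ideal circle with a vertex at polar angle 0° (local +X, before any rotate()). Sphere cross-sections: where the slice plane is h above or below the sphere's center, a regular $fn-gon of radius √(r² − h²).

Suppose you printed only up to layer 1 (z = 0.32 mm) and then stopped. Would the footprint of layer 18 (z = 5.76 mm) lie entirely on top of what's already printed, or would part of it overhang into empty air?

part overhangs

Compare the two slices. At z = 0.32: the r=4.5 cylinder contributes a regular 32-gon of circumradius 4.5 (area = (32/2)·4.500²·sin(360°/32) = 63.21 mm²); the sphere at (4.5, 5.5) is absent (|z−center|=9.180 > r=9); the cylinder at (0.5, 1) is not intersected at this z (z outside [6.5, 20]); Taking the union: only the r=4.5 cylinder is present, so the union is just that shape — area = 63.21 mm². At z = 5.76: the cylinder: section is a regular 32-gon, circumradius r=4.5 (area = (32/2)·4.500²·sin(360°/32) = 63.21 mm²); the r=9 sphere at (4.5, 5.5) contributes a regular 32-gon of circumradius √(9²−3.74²) = 8.186 (area = (32/2)·8.186²·sin(360°/32) = 209.18 mm²); the cylinder at (0.5, 1) is absent (z outside [6.5, 20]); Taking the union: the regions partially overlap — summed areas 272.38 mm² minus the doubly-counted overlap 37.19 mm² gives 235.20 mm² — area = 235.20 mm². Checking containment: at z = 5.76 the cross-section extends beyond the z = 0.32 cross-section by about 171.99 mm².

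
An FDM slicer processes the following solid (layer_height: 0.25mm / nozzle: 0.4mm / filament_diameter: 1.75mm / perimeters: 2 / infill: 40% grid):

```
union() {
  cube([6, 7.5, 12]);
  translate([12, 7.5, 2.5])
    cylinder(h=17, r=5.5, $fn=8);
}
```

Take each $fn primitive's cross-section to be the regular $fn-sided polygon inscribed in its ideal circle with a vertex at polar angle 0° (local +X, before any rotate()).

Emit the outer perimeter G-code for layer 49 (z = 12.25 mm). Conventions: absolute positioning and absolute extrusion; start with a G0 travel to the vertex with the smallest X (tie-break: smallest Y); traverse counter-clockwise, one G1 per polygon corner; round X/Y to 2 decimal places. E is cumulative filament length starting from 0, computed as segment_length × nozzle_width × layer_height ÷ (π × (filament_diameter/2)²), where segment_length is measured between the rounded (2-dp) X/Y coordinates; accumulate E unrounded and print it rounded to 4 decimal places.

At z = 12.25 mm: the cube does not reach this height (z outside [0, 12]); the r=5.5 cylinder at (12, 7.5) contributes a regular 8-gon of circumradius 5.5; Combining (union): only the r=5.5 cylinder at (12, 7.5) is present, so the union is just that shape — 1 connected region. The outline is a single polygon with 8 vertices. Extrusion per mm of travel: 0.4 × 0.25 / (π × 0.875²) = 0.041575. Accumulating E over each segment gives final E = 1.4003.

G0 X6.50 Y7.50 Z12.25
G1 X8.11 Y3.61 E0.1750
G1 X12.00 Y2.00 E0.3501
G1 X15.89 Y3.61 E0.5251
G1 X17.50 Y7.50 E0.7001
G1 X15.89 Y11.39 E0.8752
G1 X12.00 Y13.00 E1.0502
G1 X8.11 Y11.39 E1.2252
G1 X6.50 Y7.50 E1.4003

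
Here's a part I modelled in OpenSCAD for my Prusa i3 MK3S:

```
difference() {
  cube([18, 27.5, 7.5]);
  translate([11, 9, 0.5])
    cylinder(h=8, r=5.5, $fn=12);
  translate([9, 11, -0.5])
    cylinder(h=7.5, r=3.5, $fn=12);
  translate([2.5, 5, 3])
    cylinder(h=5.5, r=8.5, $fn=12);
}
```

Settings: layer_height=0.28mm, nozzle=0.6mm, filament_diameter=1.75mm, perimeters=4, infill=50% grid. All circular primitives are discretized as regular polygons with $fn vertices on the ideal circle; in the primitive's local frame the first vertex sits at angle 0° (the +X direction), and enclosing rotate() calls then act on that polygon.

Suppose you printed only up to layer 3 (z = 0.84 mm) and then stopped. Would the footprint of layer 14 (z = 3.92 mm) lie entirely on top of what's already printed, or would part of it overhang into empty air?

entirely on top

Compare the two slices. At z = 0.84: the cube is present — its section is the full 18×27.5 rectangle (area 495.00 mm²); the r=5.5 cylinder at (11, 9) gives a regular 12-gon of circumradius 5.5 (constant along its height) (area = (12/2)·5.500²·sin(360°/12) = 90.75 mm²); the r=3.5 cylinder at (9, 11) gives a regular 12-gon of circumradius 3.5 (constant along its height) (area = (12/2)·3.500²·sin(360°/12) = 36.75 mm²); the cylinder at (2.5, 5) is absent (z outside [3, 8.5]); After the difference (first − rest): starting from the 18×27.5 cube (495.00 mm²), the r=5.5 cylinder at (11, 9) lies wholly inside it (removes its full 90.75 mm² and its 34.16 mm outline becomes a hole wall); the r=3.5 cylinder at (9, 11) partially overlaps it — only the 3.96 mm² overlap (of its 36.75 mm²) is removed, clipping the outline — area = 400.29 mm². At z = 3.92: the 18×27.5 cube contributes its full rectangle (area 495.00 mm²); the cylinder at (11, 9): section is a regular 12-gon, circumradius r=5.5 (area = (12/2)·5.500²·sin(360°/12) = 90.75 mm²); the r=3.5 cylinder at (9, 11) contributes a regular 12-gon of circumradius 3.5 (area = (12/2)·3.500²·sin(360°/12) = 36.75 mm²); the r=8.5 cylinder at (2.5, 5) gives a regular 12-gon of circumradius 8.5 (constant along its height) (area = (12/2)·8.500²·sin(360°/12) = 216.75 mm²); Subtracting the remaining from the first: starting from the 18×27.5 cube (495.00 mm²), the r=5.5 cylinder at (11, 9) lies wholly inside it (removes its full 90.75 mm² and its 34.16 mm outline becomes a hole wall); the r=3.5 cylinder at (9, 11) partially overlaps it — only the 3.96 mm² overlap (of its 36.75 mm²) is removed, clipping the outline; the r=8.5 cylinder at (2.5, 5) partially overlaps it — only the 96.37 mm² overlap (of its 216.75 mm²) is removed, clipping the outline — area = 303.91 mm². Checking containment: the cross-section at z = 3.92 is a subset of the cross-section at z = 0.84.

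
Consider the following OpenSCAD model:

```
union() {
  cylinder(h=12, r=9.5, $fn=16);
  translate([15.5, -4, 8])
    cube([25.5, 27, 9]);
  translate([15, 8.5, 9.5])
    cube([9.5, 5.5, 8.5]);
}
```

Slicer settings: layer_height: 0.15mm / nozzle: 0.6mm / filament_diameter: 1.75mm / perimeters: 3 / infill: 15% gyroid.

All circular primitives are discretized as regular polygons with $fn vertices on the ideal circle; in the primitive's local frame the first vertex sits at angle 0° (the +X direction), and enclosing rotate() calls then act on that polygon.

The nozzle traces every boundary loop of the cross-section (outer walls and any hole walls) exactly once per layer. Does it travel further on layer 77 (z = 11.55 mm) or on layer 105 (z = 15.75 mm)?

Layer 77 (z = 11.55): the r=9.5 cylinder gives a regular 16-gon of circumradius 9.5 (constant along its height) (perimeter = 2·16·9.500·sin(180°/16) = 59.31 mm); the cube at (15.5, -4) (footprint 25.5×27) is included at this height (perimeter 105.00 mm); the cube at (15, 8.5) is present — its section is the full 9.5×5.5 rectangle (perimeter 30.00 mm); Merging all regions: the regions partially overlap (shared area 49.50 mm²), so the edge portions inside another operand are dropped and the merged outline is re-measured after clipping — boundary = 165.31 mm. So its perimeter = 165.31 mm. Layer 105 (z = 15.75): the cylinder is not intersected at this z (z outside [0, 12]); the cube at (15.5, -4) is present — its section is the full 25.5×27 rectangle (perimeter 105.00 mm); the cube at (15, 8.5) is present — its section is the full 9.5×5.5 rectangle (perimeter 30.00 mm); Taking the union: the regions partially overlap (shared area 49.50 mm²), so the edge portions inside another operand are dropped and the merged outline is re-measured after clipping — boundary = 106.00 mm. So its perimeter = 106.00 mm. Layer 77 is larger (165.31 vs 106.00 mm).

layer 77 (z = 11.55 mm)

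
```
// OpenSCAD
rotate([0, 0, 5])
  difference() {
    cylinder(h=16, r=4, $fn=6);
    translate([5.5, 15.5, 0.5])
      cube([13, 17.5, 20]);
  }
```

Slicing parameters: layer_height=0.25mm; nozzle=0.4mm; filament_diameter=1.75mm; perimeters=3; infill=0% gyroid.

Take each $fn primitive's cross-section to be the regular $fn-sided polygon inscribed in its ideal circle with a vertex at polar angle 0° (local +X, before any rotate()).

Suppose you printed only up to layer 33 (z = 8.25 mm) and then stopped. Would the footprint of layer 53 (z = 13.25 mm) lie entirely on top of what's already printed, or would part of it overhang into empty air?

Compare the two slices. At z = 8.25: the r=4 cylinder gives a regular 6-gon of circumradius 4 (constant along its height) (area = (6/2)·4.000²·sin(360°/6) = 41.57 mm²); the cube at (5.5, 15.5) (footprint 13×17.5) is included at this height (area 227.50 mm²); Subtracting the remaining from the first: starting from the r=4 cylinder (41.57 mm²), the 13×17.5 cube at (5.5, 15.5) misses the remaining region (no effect) — area = 41.57 mm²; (rotated 5° about Z; rotation is an isometry so areas/perimeters/island counts are preserved). At z = 13.25: the r=4 cylinder contributes a regular 6-gon of circumradius 4 (area = (6/2)·4.000²·sin(360°/6) = 41.57 mm²); the cube at (5.5, 15.5) is present — its section is the full 13×17.5 rectangle (area 227.50 mm²); Taking the first minus the rest: starting from the r=4 cylinder (41.57 mm²), the 13×17.5 cube at (5.5, 15.5) misses the remaining region (no effect) — area = 41.57 mm²; (whole slice rotated 5° about Z — lengths, areas and connectivity unchanged). Checking containment: the cross-section at z = 13.25 is a subset of the cross-section at z = 8.25.

entirely on top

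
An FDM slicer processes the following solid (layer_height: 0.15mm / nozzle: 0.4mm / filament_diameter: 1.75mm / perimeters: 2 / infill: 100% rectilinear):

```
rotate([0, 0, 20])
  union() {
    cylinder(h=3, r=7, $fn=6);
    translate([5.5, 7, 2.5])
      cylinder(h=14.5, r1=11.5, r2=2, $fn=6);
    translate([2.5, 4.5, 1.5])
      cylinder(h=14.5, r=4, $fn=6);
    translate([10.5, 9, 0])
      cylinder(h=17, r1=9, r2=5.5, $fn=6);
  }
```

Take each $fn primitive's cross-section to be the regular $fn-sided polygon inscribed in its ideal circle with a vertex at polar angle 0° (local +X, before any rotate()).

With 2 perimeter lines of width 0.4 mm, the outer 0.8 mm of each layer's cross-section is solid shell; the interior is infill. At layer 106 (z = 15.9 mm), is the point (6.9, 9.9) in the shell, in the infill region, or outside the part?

infill

At z = 15.9 mm: the cylinder is not intersected at this z (z outside [0, 3]); the cone at (5.5, 7): at t=0.924 of its height the radius interpolates to r₁+(r₂−r₁)t = 2.721, giving a regular 6-gon of that circumradius; the r=4 cylinder at (2.5, 4.5) gives a regular 6-gon of circumradius 4 (constant along its height); the cone at (10.5, 9) (r1=9→r2=5.5) has section circumradius 5.726 here — a regular 6-gon; Combining (union): the regions partially overlap (shared area 14.63 mm²), so overlapping operands fuse into one piece — 1 connected region; (whole slice rotated 20° about Z — lengths, areas and connectivity unchanged). Overall, the cross-section is a single solid region. Undo the 20° rotation: the query point maps to (9.870, 6.943) in the un-rotated model frame. The nearest boundary edge runs (13.36, 4.04)→(7.64, 4.04); distance from the point to it = 2.90 mm. The point is inside the cross-section and 2.90 mm from the nearest boundary — more than the 0.8 mm shell width (2 × 0.4), so it's in the infill interior.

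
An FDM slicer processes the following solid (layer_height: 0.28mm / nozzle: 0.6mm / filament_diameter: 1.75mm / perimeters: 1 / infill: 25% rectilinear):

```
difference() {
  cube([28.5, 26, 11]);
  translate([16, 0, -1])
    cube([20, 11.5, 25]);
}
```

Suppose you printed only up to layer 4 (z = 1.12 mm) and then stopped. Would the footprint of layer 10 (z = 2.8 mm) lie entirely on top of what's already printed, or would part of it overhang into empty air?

entirely on top

Compare the two slices. At z = 1.12: the cube is present — its section is the full 28.5×26 rectangle (area 741.00 mm²); the cube at (16, 0) (footprint 20×11.5) is included at this height (area 230.00 mm²); Taking the first minus the rest: starting from the 28.5×26 cube (741.00 mm²), the 20×11.5 cube at (16, 0) partially overlaps it — only the 143.75 mm² overlap (of its 230.00 mm²) is removed, clipping the outline — area = 597.25 mm². At z = 2.8: the cube is present — its section is the full 28.5×26 rectangle (area 741.00 mm²); the cube at (16, 0) is present — its section is the full 20×11.5 rectangle (area 230.00 mm²); Subtracting the remaining from the first: starting from the 28.5×26 cube (741.00 mm²), the 20×11.5 cube at (16, 0) partially overlaps it — only the 143.75 mm² overlap (of its 230.00 mm²) is removed, clipping the outline — area = 597.25 mm². Checking containment: the cross-section at z = 2.8 is a subset of the cross-section at z = 1.12.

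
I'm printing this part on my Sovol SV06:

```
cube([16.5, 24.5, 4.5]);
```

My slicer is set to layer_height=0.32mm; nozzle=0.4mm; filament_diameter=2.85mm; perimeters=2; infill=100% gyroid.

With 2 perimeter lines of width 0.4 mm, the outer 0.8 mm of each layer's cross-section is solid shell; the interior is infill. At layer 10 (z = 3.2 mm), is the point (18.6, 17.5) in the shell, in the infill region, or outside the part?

At z = 3.2 mm: the cube is present — its section is the full 16.5×24.5 rectangle. Overall, the cross-section is a single solid region. The nearest boundary edge runs (16.50, 0.00)→(16.50, 24.50); distance from the point to it = 2.10 mm. The point is not inside any of the regions above, so it lies outside the cross-section (2.10 mm from the nearest boundary).

outside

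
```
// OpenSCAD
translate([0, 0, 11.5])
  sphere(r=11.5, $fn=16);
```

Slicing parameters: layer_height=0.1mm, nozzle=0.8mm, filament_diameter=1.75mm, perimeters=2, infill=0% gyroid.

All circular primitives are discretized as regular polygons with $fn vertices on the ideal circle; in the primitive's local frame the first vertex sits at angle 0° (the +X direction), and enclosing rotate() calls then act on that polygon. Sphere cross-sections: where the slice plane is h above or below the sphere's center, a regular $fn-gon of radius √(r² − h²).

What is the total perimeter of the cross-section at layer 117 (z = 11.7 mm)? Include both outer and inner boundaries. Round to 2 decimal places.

71.78 mm

At z = 11.7 mm: the sphere: section is a regular 16-gon, circumradius = √(r²−h²) = √(11.5²−0.2²) = 11.498 (perimeter = 2·16·11.498·sin(180°/16) = 71.78 mm). Overall, the cross-section is a single solid region. Total boundary length (outer) = 71.78 mm.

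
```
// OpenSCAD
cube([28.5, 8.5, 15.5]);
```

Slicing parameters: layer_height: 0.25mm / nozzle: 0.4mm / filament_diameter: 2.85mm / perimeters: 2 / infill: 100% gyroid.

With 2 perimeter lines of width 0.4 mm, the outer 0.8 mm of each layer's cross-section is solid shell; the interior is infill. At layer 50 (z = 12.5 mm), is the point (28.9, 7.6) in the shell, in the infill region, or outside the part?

outside

At z = 12.5 mm: the cube is present — its section is the full 28.5×8.5 rectangle. Overall, the cross-section is a single solid region. The nearest boundary edge runs (28.50, 0.00)→(28.50, 8.50); distance from the point to it = 0.40 mm. The point is not inside any of the regions above, so it lies outside the cross-section (0.40 mm from the nearest boundary).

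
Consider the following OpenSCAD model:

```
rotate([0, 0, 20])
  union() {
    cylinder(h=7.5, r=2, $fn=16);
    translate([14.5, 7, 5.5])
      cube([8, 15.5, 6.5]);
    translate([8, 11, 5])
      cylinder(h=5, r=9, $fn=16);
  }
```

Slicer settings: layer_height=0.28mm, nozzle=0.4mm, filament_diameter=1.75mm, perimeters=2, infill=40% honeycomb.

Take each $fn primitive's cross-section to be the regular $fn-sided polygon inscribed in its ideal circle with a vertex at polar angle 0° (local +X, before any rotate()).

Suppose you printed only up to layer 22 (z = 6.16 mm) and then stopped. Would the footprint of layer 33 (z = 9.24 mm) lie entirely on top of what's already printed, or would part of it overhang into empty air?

Compare the two slices. At z = 6.16: the r=2 cylinder contributes a regular 16-gon of circumradius 2 (area = (16/2)·2.000²·sin(360°/16) = 12.25 mm²); the cube at (14.5, 7) (footprint 8×15.5) is included at this height (area 124.00 mm²); the cylinder at (8, 11): section is a regular 16-gon, circumradius r=9 (area = (16/2)·9.000²·sin(360°/16) = 247.98 mm²); Combining (union): the regions partially overlap — summed areas 384.22 mm² minus the doubly-counted overlap 18.23 mm² gives 365.99 mm² — area = 365.99 mm²; (whole slice rotated 20° about Z — lengths, areas and connectivity unchanged). At z = 9.24: the cylinder does not reach this height (z outside [0, 7.5]); the cube at (14.5, 7) (footprint 8×15.5) is included at this height (area 124.00 mm²); the r=9 cylinder at (8, 11) contributes a regular 16-gon of circumradius 9 (area = (16/2)·9.000²·sin(360°/16) = 247.98 mm²); Merging all regions: the regions partially overlap — summed areas 371.98 mm² minus the doubly-counted overlap 18.23 mm² gives 353.75 mm² — area = 353.75 mm²; (rotated 20° about Z; rotation is an isometry so areas/perimeters/island counts are preserved). Checking containment: the cross-section at z = 9.24 is a subset of the cross-section at z = 6.16.

entirely on top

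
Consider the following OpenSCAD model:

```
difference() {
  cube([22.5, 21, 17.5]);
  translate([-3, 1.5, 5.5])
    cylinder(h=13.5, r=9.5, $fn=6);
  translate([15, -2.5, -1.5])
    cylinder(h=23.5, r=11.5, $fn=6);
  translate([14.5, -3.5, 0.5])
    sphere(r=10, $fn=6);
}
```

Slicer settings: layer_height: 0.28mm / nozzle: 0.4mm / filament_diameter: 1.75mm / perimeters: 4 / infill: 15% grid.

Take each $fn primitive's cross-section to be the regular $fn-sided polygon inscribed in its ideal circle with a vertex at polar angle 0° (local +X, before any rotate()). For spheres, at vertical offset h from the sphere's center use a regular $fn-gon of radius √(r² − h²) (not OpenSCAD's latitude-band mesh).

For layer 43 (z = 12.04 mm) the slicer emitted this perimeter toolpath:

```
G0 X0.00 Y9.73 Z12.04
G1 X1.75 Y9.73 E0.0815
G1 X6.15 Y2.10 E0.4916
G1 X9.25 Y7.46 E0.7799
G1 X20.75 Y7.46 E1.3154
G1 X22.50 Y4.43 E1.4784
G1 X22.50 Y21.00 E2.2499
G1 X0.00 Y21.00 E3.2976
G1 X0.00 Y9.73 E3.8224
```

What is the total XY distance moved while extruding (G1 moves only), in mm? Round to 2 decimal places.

82.09 mm

Sum the Euclidean lengths of each G1 segment: total = 82.09 mm.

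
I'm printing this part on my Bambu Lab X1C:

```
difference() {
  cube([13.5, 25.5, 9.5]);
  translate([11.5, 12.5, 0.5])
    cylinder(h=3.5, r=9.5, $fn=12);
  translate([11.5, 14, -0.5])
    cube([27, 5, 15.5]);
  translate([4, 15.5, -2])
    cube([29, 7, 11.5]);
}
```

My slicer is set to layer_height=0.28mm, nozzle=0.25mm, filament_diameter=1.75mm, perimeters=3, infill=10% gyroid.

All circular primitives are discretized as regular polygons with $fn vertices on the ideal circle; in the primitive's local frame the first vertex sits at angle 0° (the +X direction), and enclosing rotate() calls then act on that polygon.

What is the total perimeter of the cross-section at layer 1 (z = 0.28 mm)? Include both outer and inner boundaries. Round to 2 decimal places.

97.00 mm

At z = 0.28 mm: the cube (footprint 13.5×25.5) is included at this height (perimeter 78.00 mm); the cylinder at (11.5, 12.5) is absent (z outside [0.5, 4]); the 27×5 cube at (11.5, 14) contributes its full rectangle (perimeter 64.00 mm); the cube at (4, 15.5) is present — its section is the full 29×7 rectangle (perimeter 72.00 mm); After the difference (first − rest): starting from the 13.5×25.5 cube, the 27×5 cube at (11.5, 14) partially overlaps it — only the 10.00 mm² overlap (of its 135.00 mm²) is removed, clipping the outline; the 29×7 cube at (4, 15.5) partially overlaps it — only the 59.50 mm² overlap (of its 203.00 mm²) is removed, clipping the outline — boundary = 97.00 mm. Overall, the cross-section is a single solid region. Total boundary length (outer) = 97.00 mm.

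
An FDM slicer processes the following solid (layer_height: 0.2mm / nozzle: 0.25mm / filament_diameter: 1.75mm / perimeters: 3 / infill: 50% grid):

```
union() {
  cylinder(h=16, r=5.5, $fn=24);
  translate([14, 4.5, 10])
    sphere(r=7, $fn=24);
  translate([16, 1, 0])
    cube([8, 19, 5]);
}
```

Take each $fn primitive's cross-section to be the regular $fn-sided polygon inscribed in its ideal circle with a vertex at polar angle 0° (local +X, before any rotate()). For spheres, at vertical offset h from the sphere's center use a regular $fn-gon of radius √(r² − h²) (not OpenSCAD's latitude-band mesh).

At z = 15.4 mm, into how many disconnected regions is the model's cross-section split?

At z = 15.4 mm: the r=5.5 cylinder gives a regular 24-gon of circumradius 5.5 (constant along its height); the r=7 sphere at (14, 4.5) slices to a regular 24-gon of circumradius 4.454 (√(r²−h²) with h=5.4 from center); the cube at (16, 1) is absent (z outside [0, 5]); Taking the union: the 2 present regions are separate (no shared area or edge), so areas and boundary lengths simply add and each stays a separate island — 2 connected regions. The result has 2 disconnected regions.

2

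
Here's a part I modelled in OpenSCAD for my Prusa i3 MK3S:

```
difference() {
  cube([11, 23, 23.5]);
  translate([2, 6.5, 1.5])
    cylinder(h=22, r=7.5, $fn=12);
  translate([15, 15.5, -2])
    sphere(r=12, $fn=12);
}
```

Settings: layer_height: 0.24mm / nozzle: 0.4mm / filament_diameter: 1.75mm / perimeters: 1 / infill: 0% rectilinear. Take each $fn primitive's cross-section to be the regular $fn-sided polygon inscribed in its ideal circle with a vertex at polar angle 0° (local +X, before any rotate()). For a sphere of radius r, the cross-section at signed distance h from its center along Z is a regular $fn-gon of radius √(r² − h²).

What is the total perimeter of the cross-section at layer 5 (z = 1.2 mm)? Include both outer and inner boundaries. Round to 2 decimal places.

At z = 1.2 mm: the 11×23 cube contributes its full rectangle (perimeter 68.00 mm); the cylinder at (2, 6.5) does not reach this height (z outside [1.5, 23.5]); the r=12 sphere at (15, 15.5) contributes a regular 12-gon of circumradius √(12²−3.2²) = 11.565 (perimeter = 2·12·11.565·sin(180°/12) = 71.84 mm); After the difference (first − rest): starting from the 11×23 cube, the r=12 sphere at (15, 15.5) partially overlaps it — only the 104.33 mm² overlap (of its 401.28 mm²) is removed, clipping the outline — boundary = 67.94 mm. Overall, the cross-section is a single solid region. Total boundary length (outer) = 67.94 mm.

67.94 mm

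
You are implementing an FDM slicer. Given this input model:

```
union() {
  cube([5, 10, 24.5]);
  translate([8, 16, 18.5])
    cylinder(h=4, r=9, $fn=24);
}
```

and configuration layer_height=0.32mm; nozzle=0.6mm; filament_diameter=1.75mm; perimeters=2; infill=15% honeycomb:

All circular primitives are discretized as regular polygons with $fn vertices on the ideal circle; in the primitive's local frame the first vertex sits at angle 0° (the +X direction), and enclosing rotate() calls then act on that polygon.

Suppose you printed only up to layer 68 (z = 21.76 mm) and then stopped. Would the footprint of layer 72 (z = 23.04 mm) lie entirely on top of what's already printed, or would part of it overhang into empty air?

entirely on top

Compare the two slices. At z = 21.76: the 5×10 cube contributes its full rectangle (area 50.00 mm²); the cylinder at (8, 16): section is a regular 24-gon, circumradius r=9 (area = (24/2)·9.000²·sin(360°/24) = 251.57 mm²); Merging all regions: the regions partially overlap — summed areas 301.57 mm² minus the doubly-counted overlap 5.22 mm² gives 296.35 mm² — area = 296.35 mm². At z = 23.04: the cube (footprint 5×10) is included at this height (area 50.00 mm²); the cylinder at (8, 16) is not intersected at this z (z outside [18.5, 22.5]); Combining (union): only the 5×10 cube is present, so the union is just that shape — area = 50.00 mm². Checking containment: the cross-section at z = 23.04 is a subset of the cross-section at z = 21.76.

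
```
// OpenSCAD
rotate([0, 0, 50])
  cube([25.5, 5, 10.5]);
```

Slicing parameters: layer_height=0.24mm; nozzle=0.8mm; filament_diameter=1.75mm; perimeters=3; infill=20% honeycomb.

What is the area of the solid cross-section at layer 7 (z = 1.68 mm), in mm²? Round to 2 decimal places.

127.50 mm²

At z = 1.68 mm: the cube is present — its section is the full 25.5×5 rectangle (area 127.50 mm²); (whole slice rotated 50° about Z — lengths, areas and connectivity unchanged). Overall, the cross-section is a single solid region. Net area = 127.50 mm².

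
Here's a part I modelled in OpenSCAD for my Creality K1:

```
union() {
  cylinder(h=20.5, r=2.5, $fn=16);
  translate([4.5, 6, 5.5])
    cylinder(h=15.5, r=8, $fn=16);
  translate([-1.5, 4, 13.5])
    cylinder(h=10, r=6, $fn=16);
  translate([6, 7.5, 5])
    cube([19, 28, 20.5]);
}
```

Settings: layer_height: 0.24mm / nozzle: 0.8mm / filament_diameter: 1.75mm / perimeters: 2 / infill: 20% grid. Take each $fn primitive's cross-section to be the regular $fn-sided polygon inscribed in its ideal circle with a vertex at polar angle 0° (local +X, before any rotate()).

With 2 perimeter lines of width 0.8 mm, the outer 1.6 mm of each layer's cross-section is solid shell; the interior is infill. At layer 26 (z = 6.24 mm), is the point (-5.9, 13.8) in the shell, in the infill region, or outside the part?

outside

At z = 6.24 mm: the cylinder: section is a regular 16-gon, circumradius r=2.5; the r=8 cylinder at (4.5, 6) gives a regular 16-gon of circumradius 8 (constant along its height); the cylinder at (-1.5, 4) is not intersected at this z (z outside [13.5, 23.5]); the cube at (6, 7.5) is present — its section is the full 19×28 rectangle; Combining (union): the regions partially overlap (shared area 38.60 mm²), so overlapping operands fuse into one piece — 1 connected region. Overall, the cross-section is a single solid region. The nearest boundary edge runs (-2.89, 9.06)→(-1.16, 11.66); distance from the point to it = 5.13 mm. The point is not inside any of the regions above, so it lies outside the cross-section (5.13 mm from the nearest boundary).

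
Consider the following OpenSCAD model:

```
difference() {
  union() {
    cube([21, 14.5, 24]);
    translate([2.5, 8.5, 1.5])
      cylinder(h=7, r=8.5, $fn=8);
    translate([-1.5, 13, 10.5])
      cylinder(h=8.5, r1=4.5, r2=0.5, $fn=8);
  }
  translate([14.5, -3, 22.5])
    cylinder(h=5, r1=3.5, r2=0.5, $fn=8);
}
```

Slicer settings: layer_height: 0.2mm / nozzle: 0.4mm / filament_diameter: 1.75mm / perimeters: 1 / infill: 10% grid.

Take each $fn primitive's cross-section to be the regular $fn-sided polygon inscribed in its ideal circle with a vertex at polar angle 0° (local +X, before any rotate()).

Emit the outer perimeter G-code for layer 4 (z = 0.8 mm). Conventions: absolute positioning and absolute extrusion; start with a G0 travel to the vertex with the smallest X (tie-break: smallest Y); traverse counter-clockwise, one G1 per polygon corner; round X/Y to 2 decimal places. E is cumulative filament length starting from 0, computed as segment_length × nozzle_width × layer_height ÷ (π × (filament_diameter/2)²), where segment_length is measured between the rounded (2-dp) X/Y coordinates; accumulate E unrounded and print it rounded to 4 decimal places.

G0 X0.00 Y0.00 Z0.80
G1 X21.00 Y0.00 E0.6985
G1 X21.00 Y14.50 E1.1807
G1 X0.00 Y14.50 E1.8792
G1 X0.00 Y0.00 E2.3615

At z = 0.8 mm: the cube is present — its section is the full 21×14.5 rectangle; the cylinder at (2.5, 8.5) is not intersected at this z (z outside [1.5, 8.5]); the cone at (-1.5, 13) is absent (z outside [10.5, 19]); Combining (union): only the 21×14.5 cube is present, so the union is just that shape — 1 connected region; the cone at (14.5, -3) is not intersected at this z (z outside [22.5, 27.5]); Taking the first minus the rest: none of the subtracted shapes is present at this height, so the result so far is unchanged — 1 connected region. The outline is a single polygon with 4 vertices. Extrusion per mm of travel: 0.4 × 0.2 / (π × 0.875²) = 0.033260. Accumulating E over each segment gives final E = 2.3615.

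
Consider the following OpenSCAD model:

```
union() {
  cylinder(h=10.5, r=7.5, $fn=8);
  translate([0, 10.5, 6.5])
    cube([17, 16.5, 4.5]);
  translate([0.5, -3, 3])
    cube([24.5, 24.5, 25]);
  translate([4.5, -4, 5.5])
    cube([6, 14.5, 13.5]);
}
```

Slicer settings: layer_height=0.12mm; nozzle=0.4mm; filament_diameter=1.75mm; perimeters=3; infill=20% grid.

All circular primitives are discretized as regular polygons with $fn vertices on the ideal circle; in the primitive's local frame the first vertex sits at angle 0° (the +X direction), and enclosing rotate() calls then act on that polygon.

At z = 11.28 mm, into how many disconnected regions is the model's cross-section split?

1

At z = 11.28 mm: the cylinder does not reach this height (z outside [0, 10.5]); the cube at (0, 10.5) is not intersected at this z (z outside [6.5, 11]); the cube at (0.5, -3) (footprint 24.5×24.5) is included at this height; the cube at (4.5, -4) is present — its section is the full 6×14.5 rectangle; Taking the union: the regions partially overlap (shared area 81.00 mm²), so overlapping operands fuse into one piece — 1 connected region. The result has 1 disconnected region.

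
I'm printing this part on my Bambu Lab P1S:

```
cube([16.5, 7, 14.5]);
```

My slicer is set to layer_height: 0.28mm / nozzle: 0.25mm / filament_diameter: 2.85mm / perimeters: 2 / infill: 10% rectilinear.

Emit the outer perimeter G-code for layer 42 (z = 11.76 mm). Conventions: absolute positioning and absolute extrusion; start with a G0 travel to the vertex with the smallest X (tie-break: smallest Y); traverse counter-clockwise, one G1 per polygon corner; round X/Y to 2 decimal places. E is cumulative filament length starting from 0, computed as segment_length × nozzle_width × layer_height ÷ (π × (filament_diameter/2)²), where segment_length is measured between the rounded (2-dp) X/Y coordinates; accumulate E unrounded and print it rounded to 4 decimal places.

G0 X0.00 Y0.00 Z11.76
G1 X16.50 Y0.00 E0.1811
G1 X16.50 Y7.00 E0.2579
G1 X0.00 Y7.00 E0.4389
G1 X0.00 Y0.00 E0.5157

At z = 11.76 mm: the 16.5×7 cube contributes its full rectangle. The outline is a single polygon with 4 vertices. Extrusion per mm of travel: 0.25 × 0.28 / (π × 1.425²) = 0.010973. Accumulating E over each segment gives final E = 0.5157.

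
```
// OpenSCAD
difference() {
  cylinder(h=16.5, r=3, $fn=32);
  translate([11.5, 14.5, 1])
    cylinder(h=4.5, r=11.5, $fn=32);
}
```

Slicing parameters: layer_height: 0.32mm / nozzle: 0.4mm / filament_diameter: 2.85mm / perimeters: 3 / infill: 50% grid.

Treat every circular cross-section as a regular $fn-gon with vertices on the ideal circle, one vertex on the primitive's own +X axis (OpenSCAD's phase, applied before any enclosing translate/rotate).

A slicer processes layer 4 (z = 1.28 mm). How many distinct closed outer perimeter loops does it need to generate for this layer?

1

At z = 1.28 mm: the r=3 cylinder contributes a regular 32-gon of circumradius 3; the r=11.5 cylinder at (11.5, 14.5) gives a regular 32-gon of circumradius 11.5 (constant along its height); After the difference (first − rest): starting from the r=3 cylinder, the r=11.5 cylinder at (11.5, 14.5) misses the remaining region (no effect) — 1 connected region. The result has 1 disconnected region.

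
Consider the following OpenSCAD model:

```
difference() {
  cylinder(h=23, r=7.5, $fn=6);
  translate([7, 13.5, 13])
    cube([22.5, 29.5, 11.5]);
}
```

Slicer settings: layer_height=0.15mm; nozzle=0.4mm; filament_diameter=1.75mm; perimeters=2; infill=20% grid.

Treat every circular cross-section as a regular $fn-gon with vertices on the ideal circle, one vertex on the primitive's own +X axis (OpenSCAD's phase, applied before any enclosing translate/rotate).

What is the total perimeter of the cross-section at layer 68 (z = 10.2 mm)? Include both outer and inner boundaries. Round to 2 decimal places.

At z = 10.2 mm: the r=7.5 cylinder gives a regular 6-gon of circumradius 7.5 (constant along its height) (perimeter = 2·6·7.500·sin(180°/6) = 45.00 mm); the cube at (7, 13.5) is absent (z outside [13, 24.5]); After the difference (first − rest): none of the subtracted shapes is present at this height, so the r=7.5 cylinder is unchanged — boundary = 45.00 mm. Overall, the cross-section is a single solid region. Total boundary length (outer) = 45.00 mm.

45.00 mm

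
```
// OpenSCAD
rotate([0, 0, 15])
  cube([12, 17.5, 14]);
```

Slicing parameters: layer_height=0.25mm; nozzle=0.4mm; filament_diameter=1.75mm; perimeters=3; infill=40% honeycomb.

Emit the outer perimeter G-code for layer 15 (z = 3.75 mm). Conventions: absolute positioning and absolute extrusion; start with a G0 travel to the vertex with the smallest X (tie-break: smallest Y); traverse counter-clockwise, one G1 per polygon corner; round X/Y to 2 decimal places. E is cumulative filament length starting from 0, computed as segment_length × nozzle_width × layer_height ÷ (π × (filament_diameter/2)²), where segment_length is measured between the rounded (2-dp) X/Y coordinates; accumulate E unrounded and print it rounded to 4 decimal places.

At z = 3.75 mm: the cube (footprint 12×17.5) is included at this height; (whole slice rotated 15° about Z — lengths, areas and connectivity unchanged). The outline is a single polygon with 4 vertices. Extrusion per mm of travel: 0.4 × 0.25 / (π × 0.875²) = 0.041575. Accumulating E over each segment gives final E = 2.4527.

G0 X-4.53 Y16.90 Z3.75
G1 X0.00 Y0.00 E0.7274
G1 X11.59 Y3.11 E1.2263
G1 X7.06 Y20.01 E1.9538
G1 X-4.53 Y16.90 E2.4527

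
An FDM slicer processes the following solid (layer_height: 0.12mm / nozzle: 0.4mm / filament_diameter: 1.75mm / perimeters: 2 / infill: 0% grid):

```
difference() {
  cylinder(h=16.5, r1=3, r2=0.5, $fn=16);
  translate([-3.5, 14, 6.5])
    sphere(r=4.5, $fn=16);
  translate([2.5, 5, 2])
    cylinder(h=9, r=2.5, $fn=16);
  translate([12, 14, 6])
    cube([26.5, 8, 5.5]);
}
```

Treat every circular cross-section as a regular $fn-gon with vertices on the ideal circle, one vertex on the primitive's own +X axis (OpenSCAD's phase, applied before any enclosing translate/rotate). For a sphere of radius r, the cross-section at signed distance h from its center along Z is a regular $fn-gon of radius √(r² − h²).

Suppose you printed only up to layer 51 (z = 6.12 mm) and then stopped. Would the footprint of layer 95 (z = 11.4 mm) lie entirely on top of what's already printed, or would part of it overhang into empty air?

entirely on top

Compare the two slices. At z = 6.12: the cone: at t=0.371 of its height the radius interpolates to r₁+(r₂−r₁)t = 2.073, giving a regular 16-gon of that circumradius (area = (16/2)·2.073²·sin(360°/16) = 13.15 mm²); the r=4.5 sphere at (-3.5, 14) contributes a regular 16-gon of circumradius √(4.5²−0.38²) = 4.484 (area = (16/2)·4.484²·sin(360°/16) = 61.55 mm²); the cylinder at (2.5, 5): section is a regular 16-gon, circumradius r=2.5 (area = (16/2)·2.500²·sin(360°/16) = 19.13 mm²); the cube at (12, 14) (footprint 26.5×8) is included at this height (area 212.00 mm²); After the difference (first − rest): starting from the cone (13.15 mm²), the r=4.5 sphere at (-3.5, 14) misses the remaining region (no effect); the r=2.5 cylinder at (2.5, 5) misses the remaining region (no effect); the 26.5×8 cube at (12, 14) misses the remaining region (no effect) — area = 13.15 mm². At z = 11.4: the cone contributes a regular 16-gon of circumradius 1.273 (interpolated between r1=3 and r2=0.5 at t=0.691) (area = (16/2)·1.273²·sin(360°/16) = 4.96 mm²); the sphere at (-3.5, 14) is not intersected at this z (|z−center|=4.900 > r=4.5); the cylinder at (2.5, 5) is absent (z outside [2, 11]); the cube at (12, 14) is present — its section is the full 26.5×8 rectangle (area 212.00 mm²); Subtracting the remaining from the first: starting from the cone (4.96 mm²), the 26.5×8 cube at (12, 14) misses the remaining region (no effect) — area = 4.96 mm². Checking containment: the cross-section at z = 11.4 is a subset of the cross-section at z = 6.12.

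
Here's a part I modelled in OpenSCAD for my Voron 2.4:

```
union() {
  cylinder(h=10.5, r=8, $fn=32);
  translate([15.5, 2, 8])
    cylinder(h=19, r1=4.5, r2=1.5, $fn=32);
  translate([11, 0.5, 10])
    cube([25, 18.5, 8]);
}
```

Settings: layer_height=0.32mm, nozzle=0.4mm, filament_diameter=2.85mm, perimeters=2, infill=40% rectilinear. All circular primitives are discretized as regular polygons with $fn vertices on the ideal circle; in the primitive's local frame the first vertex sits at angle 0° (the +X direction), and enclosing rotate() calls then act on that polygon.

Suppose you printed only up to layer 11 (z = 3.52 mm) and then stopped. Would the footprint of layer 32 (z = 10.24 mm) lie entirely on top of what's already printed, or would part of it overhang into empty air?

part overhangs

Compare the two slices. At z = 3.52: the r=8 cylinder gives a regular 32-gon of circumradius 8 (constant along its height) (area = (32/2)·8.000²·sin(360°/32) = 199.77 mm²); the cone at (15.5, 2) is absent (z outside [8, 27]); the cube at (11, 0.5) does not reach this height (z outside [10, 18]); Merging all regions: only the r=8 cylinder is present, so the union is just that shape — area = 199.77 mm². At z = 10.24: the cylinder: section is a regular 32-gon, circumradius r=8 (area = (32/2)·8.000²·sin(360°/32) = 199.77 mm²); the cone at (15.5, 2) (r1=4.5→r2=1.5) has section circumradius 4.146 here — a regular 32-gon (area = (32/2)·4.146²·sin(360°/32) = 53.66 mm²); the cube at (11, 0.5) (footprint 25×18.5) is included at this height (area 462.50 mm²); Merging all regions: the regions partially overlap — summed areas 715.94 mm² minus the doubly-counted overlap 38.95 mm² gives 676.98 mm² — area = 676.98 mm². Checking containment: at z = 10.24 the cross-section extends beyond the z = 3.52 cross-section by about 477.21 mm².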